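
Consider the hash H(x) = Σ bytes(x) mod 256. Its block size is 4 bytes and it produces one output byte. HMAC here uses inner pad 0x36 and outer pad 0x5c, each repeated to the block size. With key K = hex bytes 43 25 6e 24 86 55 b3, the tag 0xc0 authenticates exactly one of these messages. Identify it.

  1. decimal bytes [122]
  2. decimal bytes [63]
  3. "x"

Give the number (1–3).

3

Key hex bytes 43 25 6e 24 86 55 b3 is 7 bytes > B = 4, so hash it first: H(key) = 88, then zero-pad to 4 bytes: K' = 88 00 00 00.
K' ⊕ ipad = be 36 36 36; K' ⊕ opad = d4 5c 5c 5c.
m1: inner = H(be 36 36 36 7a) = da; tag = H(d4 5c 5c 5c da) = c2
m2: inner = H(be 36 36 36 3f) = 9f; tag = H(d4 5c 5c 5c 9f) = 87
m3: inner = H(be 36 36 36 78) = d8; tag = H(d4 5c 5c 5c d8) = c0 ← matches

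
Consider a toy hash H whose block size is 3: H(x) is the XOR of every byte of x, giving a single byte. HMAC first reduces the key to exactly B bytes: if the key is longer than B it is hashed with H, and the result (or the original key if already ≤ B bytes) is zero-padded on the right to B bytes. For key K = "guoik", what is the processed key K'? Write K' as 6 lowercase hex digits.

|K| = 5 > B = 3, so first hash the key.
H(K): XOR 67⊕75⊕6f⊕69⊕6b = 7f.
Zero-pad H(K) = 7f to 3 bytes: K' = 7f 00 00.

7f0000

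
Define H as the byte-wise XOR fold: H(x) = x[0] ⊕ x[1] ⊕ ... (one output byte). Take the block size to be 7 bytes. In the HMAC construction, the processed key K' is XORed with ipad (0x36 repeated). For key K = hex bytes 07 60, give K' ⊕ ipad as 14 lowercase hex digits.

31563636363636

Key hex bytes 07 60 is 2 bytes ≤ B = 7; zero-pad to 7 bytes: K' = 07 60 00 00 00 00 00.
XOR each byte with 0x36: 07⊕36=31, 60⊕36=56, 00⊕36=36, 00⊕36=36, 00⊕36=36, 00⊕36=36, 00⊕36=36.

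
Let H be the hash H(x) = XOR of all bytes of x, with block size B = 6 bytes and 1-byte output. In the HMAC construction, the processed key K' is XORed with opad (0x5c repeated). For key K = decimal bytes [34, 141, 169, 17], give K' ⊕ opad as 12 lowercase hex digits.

Key decimal bytes [34, 141, 169, 17] = 22 8d a9 11 is 4 bytes ≤ B = 6; zero-pad to 6 bytes: K' = 22 8d a9 11 00 00.
XOR each byte with 0x5c: 22⊕5c=7e, 8d⊕5c=d1, a9⊕5c=f5, 11⊕5c=4d, 00⊕5c=5c, 00⊕5c=5c.

7ed1f54d5c5c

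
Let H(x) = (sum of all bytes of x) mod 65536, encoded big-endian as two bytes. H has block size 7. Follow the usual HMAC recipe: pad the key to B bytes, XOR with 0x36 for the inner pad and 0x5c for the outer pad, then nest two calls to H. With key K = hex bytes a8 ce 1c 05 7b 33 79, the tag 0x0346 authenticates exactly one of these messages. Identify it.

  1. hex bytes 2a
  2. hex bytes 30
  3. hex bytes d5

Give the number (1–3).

3

Key hex bytes a8 ce 1c 05 7b 33 79 is exactly B = 7 bytes: K' = a8 ce 1c 05 7b 33 79.
K' ⊕ ipad = 9e f8 2a 33 4d 05 4f; K' ⊕ opad = f4 92 40 59 27 6f 25.
m1: inner = H(9e f8 2a 33 4d 05 4f 2a) = 02 be; tag = H(f4 92 40 59 27 6f 25 02 be) = 039a
m2: inner = H(9e f8 2a 33 4d 05 4f 30) = 02 c4; tag = H(f4 92 40 59 27 6f 25 02 c4) = 03a0
m3: inner = H(9e f8 2a 33 4d 05 4f d5) = 03 69; tag = H(f4 92 40 59 27 6f 25 03 69) = 0346 ← matches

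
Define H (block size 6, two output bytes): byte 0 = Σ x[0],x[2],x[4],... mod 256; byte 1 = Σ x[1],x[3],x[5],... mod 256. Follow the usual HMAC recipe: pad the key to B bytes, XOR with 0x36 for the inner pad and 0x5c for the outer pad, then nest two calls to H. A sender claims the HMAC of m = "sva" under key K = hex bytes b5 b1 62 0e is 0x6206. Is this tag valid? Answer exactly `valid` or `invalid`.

invalid

Key hex bytes b5 b1 62 0e is 4 bytes ≤ B = 6; zero-pad to 6 bytes: K' = b5 b1 62 0e 00 00.
K' ⊕ ipad = 83 87 54 38 36 36; K' ⊕ opad = e9 ed 3e 52 5c 5c.
Inner hash: even-index sum = 481 mod 256 = 225; odd-index sum = 363 mod 256 = 107 → e1 6b.
Outer hash (recomputed tag): even-index sum = 612 mod 256 = 100; odd-index sum = 518 mod 256 = 6 → 64 06.
Recomputed tag = 6406; claimed = 6206 → mismatch.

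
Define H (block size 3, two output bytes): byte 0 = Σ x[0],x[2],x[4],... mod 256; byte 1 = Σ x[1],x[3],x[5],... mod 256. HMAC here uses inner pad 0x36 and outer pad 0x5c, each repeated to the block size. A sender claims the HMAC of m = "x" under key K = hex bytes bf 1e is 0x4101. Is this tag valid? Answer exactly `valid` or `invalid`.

invalid

Key hex bytes bf 1e is 2 bytes ≤ B = 3; zero-pad to 3 bytes: K' = bf 1e 00.
K' ⊕ ipad = 89 28 36; K' ⊕ opad = e3 42 5c.
Inner hash: even-index sum = 191 mod 256 = 191; odd-index sum = 160 mod 256 = 160 → bf a0.
Outer hash (recomputed tag): even-index sum = 479 mod 256 = 223; odd-index sum = 257 mod 256 = 1 → df 01.
Recomputed tag = df01; claimed = 4101 → mismatch.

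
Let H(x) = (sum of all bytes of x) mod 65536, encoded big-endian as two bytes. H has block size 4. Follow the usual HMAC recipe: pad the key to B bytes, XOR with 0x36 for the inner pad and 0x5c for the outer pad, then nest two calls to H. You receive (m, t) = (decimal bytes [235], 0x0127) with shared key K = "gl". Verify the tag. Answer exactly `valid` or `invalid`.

Key "gl" = 67 6c is 2 bytes ≤ B = 4; zero-pad to 4 bytes: K' = 67 6c 00 00.
K' ⊕ ipad = 51 5a 36 36; K' ⊕ opad = 3b 30 5c 5c.
Inner hash: sum = 81+90+54+54+235 = 514 → 02 02.
Outer hash (recomputed tag): sum = 59+48+92+92+2+2 = 295 → 01 27.
Recomputed tag = 0127; claimed = 0127 → match.

valid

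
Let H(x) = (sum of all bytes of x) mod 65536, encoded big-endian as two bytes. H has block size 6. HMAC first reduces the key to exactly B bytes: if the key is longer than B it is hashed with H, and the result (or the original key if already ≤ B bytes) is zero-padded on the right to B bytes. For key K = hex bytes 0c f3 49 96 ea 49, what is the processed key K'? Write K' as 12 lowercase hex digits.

0cf34996ea49

Key hex bytes 0c f3 49 96 ea 49 is exactly B = 6 bytes: K' = 0c f3 49 96 ea 49.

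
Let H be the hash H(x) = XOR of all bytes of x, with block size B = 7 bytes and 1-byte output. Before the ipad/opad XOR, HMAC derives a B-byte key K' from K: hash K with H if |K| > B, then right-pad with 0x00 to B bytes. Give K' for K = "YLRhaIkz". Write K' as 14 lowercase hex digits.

|K| = 8 > B = 7, so first hash the key.
H(K): XOR 59⊕4c⊕52⊕68⊕61⊕49⊕6b⊕7a = 16.
Zero-pad H(K) = 16 to 7 bytes: K' = 16 00 00 00 00 00 00.

16000000000000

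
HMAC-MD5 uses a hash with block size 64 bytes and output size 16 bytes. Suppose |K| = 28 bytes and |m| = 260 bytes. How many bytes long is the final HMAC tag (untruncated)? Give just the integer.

16

The tag is one MD5 digest: 16 bytes.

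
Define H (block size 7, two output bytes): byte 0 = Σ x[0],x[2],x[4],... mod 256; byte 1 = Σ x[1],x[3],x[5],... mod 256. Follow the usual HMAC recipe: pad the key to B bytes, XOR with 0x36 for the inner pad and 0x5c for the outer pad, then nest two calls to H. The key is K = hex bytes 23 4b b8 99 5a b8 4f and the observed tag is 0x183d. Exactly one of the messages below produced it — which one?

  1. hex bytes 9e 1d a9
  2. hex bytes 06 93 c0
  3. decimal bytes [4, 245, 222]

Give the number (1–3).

3

Key hex bytes 23 4b b8 99 5a b8 4f is exactly B = 7 bytes: K' = 23 4b b8 99 5a b8 4f.
K' ⊕ ipad = 15 7d 8e af 6c 8e 79; K' ⊕ opad = 7f 17 e4 c5 06 e4 13.
m1: inner = H(15 7d 8e af 6c 8e 79 9e 1d a9) = a5 01; tag = H(7f 17 e4 c5 06 e4 13 a5 01) = 7d65
m2: inner = H(15 7d 8e af 6c 8e 79 06 93 c0) = 1b 80; tag = H(7f 17 e4 c5 06 e4 13 1b 80) = fcdb
m3: inner = H(15 7d 8e af 6c 8e 79 04 f5 de) = 7d 9c; tag = H(7f 17 e4 c5 06 e4 13 7d 9c) = 183d ← matches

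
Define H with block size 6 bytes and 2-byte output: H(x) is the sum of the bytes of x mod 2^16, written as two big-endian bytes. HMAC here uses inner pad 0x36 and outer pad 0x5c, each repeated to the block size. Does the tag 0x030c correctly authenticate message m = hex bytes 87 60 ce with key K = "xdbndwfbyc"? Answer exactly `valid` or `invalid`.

invalid

Key "xdbndwfbyc" = 78 64 62 6e 64 77 66 62 79 63 is 10 bytes > B = 6, so hash it first: H(key) = 04 2b, then zero-pad to 6 bytes: K' = 04 2b 00 00 00 00.
K' ⊕ ipad = 32 1d 36 36 36 36; K' ⊕ opad = 58 77 5c 5c 5c 5c.
Inner hash: sum = 50+29+54+54+54+54+135+96+206 = 732 → 02 dc.
Outer hash (recomputed tag): sum = 88+119+92+92+92+92+2+220 = 797 → 03 1d.
Recomputed tag = 031d; claimed = 030c → mismatch.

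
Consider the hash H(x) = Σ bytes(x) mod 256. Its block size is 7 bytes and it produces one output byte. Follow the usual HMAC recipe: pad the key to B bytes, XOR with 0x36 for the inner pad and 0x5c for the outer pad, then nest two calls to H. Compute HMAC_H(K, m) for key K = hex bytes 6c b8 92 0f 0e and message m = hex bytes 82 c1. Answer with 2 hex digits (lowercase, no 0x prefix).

eb

Key hex bytes 6c b8 92 0f 0e is 5 bytes ≤ B = 7; zero-pad to 7 bytes: K' = 6c b8 92 0f 0e 00 00.
K' ⊕ ipad = 5a 8e a4 39 38 36 36.  K' ⊕ opad = 30 e4 ce 53 52 5c 5c.
Inner input = (K'⊕ipad) ∥ m = 5a 8e a4 39 38 36 36 ∥ 82 c1.
Inner hash: sum = 90+142+164+57+56+54+54+130+193 = 940; mod 256 = 172 → ac.
Outer input = (K'⊕opad) ∥ inner = 30 e4 ce 53 52 5c 5c ∥ ac.
Outer hash (tag): sum = 48+228+206+83+82+92+92+172 = 1003; mod 256 = 235 → eb.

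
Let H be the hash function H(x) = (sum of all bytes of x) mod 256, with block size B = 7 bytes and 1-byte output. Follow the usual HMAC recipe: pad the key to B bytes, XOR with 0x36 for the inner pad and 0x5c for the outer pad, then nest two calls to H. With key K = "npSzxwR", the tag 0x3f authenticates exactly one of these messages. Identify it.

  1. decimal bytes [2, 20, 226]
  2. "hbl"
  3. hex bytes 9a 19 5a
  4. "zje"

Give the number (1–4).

3

Key "npSzxwR" = 6e 70 53 7a 78 77 52 is exactly B = 7 bytes: K' = 6e 70 53 7a 78 77 52.
K' ⊕ ipad = 58 46 65 4c 4e 41 64; K' ⊕ opad = 32 2c 0f 26 24 2b 0e.
m1: inner = H(58 46 65 4c 4e 41 64 02 14 e2) = 3a; tag = H(32 2c 0f 26 24 2b 0e 3a) = 2a
m2: inner = H(58 46 65 4c 4e 41 64 68 62 6c) = 78; tag = H(32 2c 0f 26 24 2b 0e 78) = 68
m3: inner = H(58 46 65 4c 4e 41 64 9a 19 5a) = 4f; tag = H(32 2c 0f 26 24 2b 0e 4f) = 3f ← matches
m4: inner = H(58 46 65 4c 4e 41 64 7a 6a 65) = 8b; tag = H(32 2c 0f 26 24 2b 0e 8b) = 7b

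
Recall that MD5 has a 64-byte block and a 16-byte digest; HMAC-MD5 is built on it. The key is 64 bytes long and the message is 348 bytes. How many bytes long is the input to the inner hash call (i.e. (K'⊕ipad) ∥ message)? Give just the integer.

412

Key is 64 ≤ 64 bytes, zero-padded: |K'| = 64.
Inner input = (K'⊕ipad) ∥ m → 64 + 348 = 412 bytes.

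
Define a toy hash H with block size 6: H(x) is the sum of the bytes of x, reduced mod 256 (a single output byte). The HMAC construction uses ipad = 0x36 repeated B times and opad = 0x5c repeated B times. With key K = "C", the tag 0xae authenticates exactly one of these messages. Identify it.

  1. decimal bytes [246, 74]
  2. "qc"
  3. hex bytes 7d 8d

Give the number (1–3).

1

Key "C" = 43 is 1 byte ≤ B = 6; zero-pad to 6 bytes: K' = 43 00 00 00 00 00.
K' ⊕ ipad = 75 36 36 36 36 36; K' ⊕ opad = 1f 5c 5c 5c 5c 5c.
m1: inner = H(75 36 36 36 36 36 f6 4a) = c3; tag = H(1f 5c 5c 5c 5c 5c c3) = ae ← matches
m2: inner = H(75 36 36 36 36 36 71 63) = 57; tag = H(1f 5c 5c 5c 5c 5c 57) = 42
m3: inner = H(75 36 36 36 36 36 7d 8d) = 8d; tag = H(1f 5c 5c 5c 5c 5c 8d) = 78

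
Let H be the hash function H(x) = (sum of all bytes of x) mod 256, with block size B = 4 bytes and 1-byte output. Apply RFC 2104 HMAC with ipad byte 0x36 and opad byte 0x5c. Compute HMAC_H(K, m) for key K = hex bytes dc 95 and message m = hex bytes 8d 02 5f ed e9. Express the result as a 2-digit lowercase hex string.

be

Key hex bytes dc 95 is 2 bytes ≤ B = 4; zero-pad to 4 bytes: K' = dc 95 00 00.
K' ⊕ ipad = ea a3 36 36.  K' ⊕ opad = 80 c9 5c 5c.
Inner input = (K'⊕ipad) ∥ m = ea a3 36 36 ∥ 8d 02 5f ed e9.
Inner hash: sum = 234+163+54+54+141+2+95+237+233 = 1213; mod 256 = 189 → bd.
Outer input = (K'⊕opad) ∥ inner = 80 c9 5c 5c ∥ bd.
Outer hash (tag): sum = 128+201+92+92+189 = 702; mod 256 = 190 → be.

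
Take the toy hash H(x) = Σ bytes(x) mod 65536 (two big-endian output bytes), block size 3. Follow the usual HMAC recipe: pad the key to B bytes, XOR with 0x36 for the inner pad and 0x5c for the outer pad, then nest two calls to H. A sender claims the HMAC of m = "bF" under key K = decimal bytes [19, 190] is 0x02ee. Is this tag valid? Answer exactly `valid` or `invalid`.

Key decimal bytes [19, 190] = 13 be is 2 bytes ≤ B = 3; zero-pad to 3 bytes: K' = 13 be 00.
K' ⊕ ipad = 25 88 36; K' ⊕ opad = 4f e2 5c.
Inner hash: sum = 37+136+54+98+70 = 395 → 01 8b.
Outer hash (recomputed tag): sum = 79+226+92+1+139 = 537 → 02 19.
Recomputed tag = 0219; claimed = 02ee → mismatch.

invalid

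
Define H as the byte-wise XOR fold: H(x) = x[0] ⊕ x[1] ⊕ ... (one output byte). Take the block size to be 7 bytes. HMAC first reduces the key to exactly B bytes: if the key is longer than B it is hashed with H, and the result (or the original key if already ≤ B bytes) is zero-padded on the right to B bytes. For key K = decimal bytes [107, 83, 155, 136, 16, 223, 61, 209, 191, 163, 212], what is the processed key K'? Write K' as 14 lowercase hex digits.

c0000000000000

|K| = 11 > B = 7, so first hash the key.
H(K): XOR 6b⊕53⊕9b⊕88⊕10⊕df⊕3d⊕d1⊕bf⊕a3⊕d4 = c0.
Zero-pad H(K) = c0 to 7 bytes: K' = c0 00 00 00 00 00 00.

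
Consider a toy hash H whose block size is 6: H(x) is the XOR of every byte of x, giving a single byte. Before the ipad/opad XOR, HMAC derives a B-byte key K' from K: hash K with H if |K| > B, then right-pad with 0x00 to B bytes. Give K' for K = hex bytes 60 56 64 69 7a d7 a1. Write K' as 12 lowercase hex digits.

|K| = 7 > B = 6, so first hash the key.
H(K): XOR 60⊕56⊕64⊕69⊕7a⊕d7⊕a1 = 37.
Zero-pad H(K) = 37 to 6 bytes: K' = 37 00 00 00 00 00.

370000000000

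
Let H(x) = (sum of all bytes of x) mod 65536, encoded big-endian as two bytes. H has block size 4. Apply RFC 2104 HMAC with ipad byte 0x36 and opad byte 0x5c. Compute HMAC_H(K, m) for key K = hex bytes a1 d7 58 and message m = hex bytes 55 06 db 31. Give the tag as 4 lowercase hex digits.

Key hex bytes a1 d7 58 is 3 bytes ≤ B = 4; zero-pad to 4 bytes: K' = a1 d7 58 00.
K' ⊕ ipad = 97 e1 6e 36.  K' ⊕ opad = fd 8b 04 5c.
Inner input = (K'⊕ipad) ∥ m = 97 e1 6e 36 ∥ 55 06 db 31.
Inner hash: sum = 151+225+110+54+85+6+219+49 = 899 → 03 83.
Outer input = (K'⊕opad) ∥ inner = fd 8b 04 5c ∥ 03 83.
Outer hash (tag): sum = 253+139+4+92+3+131 = 622 → 02 6e.

026e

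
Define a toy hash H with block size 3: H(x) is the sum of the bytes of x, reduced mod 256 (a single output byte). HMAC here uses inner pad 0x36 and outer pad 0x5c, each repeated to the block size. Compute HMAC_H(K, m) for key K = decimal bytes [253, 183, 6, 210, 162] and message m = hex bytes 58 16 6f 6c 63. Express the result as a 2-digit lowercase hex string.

5a

Key decimal bytes [253, 183, 6, 210, 162] = fd b7 06 d2 a2 is 5 bytes > B = 3, so hash it first: H(key) = 2e, then zero-pad to 3 bytes: K' = 2e 00 00.
K' ⊕ ipad = 18 36 36.  K' ⊕ opad = 72 5c 5c.
Inner input = (K'⊕ipad) ∥ m = 18 36 36 ∥ 58 16 6f 6c 63.
Inner hash: sum = 24+54+54+88+22+111+108+99 = 560; mod 256 = 48 → 30.
Outer input = (K'⊕opad) ∥ inner = 72 5c 5c ∥ 30.
Outer hash (tag): sum = 114+92+92+48 = 346; mod 256 = 90 → 5a.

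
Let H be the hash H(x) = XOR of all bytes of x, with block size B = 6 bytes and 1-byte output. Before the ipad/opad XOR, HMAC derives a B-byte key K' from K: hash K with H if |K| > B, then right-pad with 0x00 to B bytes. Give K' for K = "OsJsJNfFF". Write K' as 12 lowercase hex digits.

670000000000

|K| = 9 > B = 6, so first hash the key.
H(K): XOR 4f⊕73⊕4a⊕73⊕4a⊕4e⊕66⊕46⊕46 = 67.
Zero-pad H(K) = 67 to 6 bytes: K' = 67 00 00 00 00 00.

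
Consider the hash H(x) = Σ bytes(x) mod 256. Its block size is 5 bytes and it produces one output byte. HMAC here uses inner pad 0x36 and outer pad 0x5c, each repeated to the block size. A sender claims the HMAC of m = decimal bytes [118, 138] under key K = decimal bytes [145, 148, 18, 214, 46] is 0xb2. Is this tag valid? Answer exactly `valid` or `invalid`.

Key decimal bytes [145, 148, 18, 214, 46] = 91 94 12 d6 2e is exactly B = 5 bytes: K' = 91 94 12 d6 2e.
K' ⊕ ipad = a7 a2 24 e0 18; K' ⊕ opad = cd c8 4e 8a 72.
Inner hash: sum = 167+162+36+224+24+118+138 = 869; mod 256 = 101 → 65.
Outer hash (recomputed tag): sum = 205+200+78+138+114+101 = 836; mod 256 = 68 → 44.
Recomputed tag = 44; claimed = b2 → mismatch.

invalid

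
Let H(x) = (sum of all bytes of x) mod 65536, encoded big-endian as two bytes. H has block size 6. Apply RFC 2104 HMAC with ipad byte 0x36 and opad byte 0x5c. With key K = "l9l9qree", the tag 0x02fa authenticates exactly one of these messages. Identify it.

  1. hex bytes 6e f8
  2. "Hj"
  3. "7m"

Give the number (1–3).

Key "l9l9qree" = 6c 39 6c 39 71 72 65 65 is 8 bytes > B = 6, so hash it first: H(key) = 02 f7, then zero-pad to 6 bytes: K' = 02 f7 00 00 00 00.
K' ⊕ ipad = 34 c1 36 36 36 36; K' ⊕ opad = 5e ab 5c 5c 5c 5c.
m1: inner = H(34 c1 36 36 36 36 6e f8) = 03 33; tag = H(5e ab 5c 5c 5c 5c 03 33) = 02af
m2: inner = H(34 c1 36 36 36 36 48 6a) = 02 7f; tag = H(5e ab 5c 5c 5c 5c 02 7f) = 02fa ← matches
m3: inner = H(34 c1 36 36 36 36 37 6d) = 02 71; tag = H(5e ab 5c 5c 5c 5c 02 71) = 02ec

2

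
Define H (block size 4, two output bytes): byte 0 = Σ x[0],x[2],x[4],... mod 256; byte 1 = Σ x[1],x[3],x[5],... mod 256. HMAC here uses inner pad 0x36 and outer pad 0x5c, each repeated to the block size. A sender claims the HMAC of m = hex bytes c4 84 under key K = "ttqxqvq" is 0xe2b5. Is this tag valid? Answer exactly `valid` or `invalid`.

invalid

Key "ttqxqvq" = 74 74 71 78 71 76 71 is 7 bytes > B = 4, so hash it first: H(key) = c7 62, then zero-pad to 4 bytes: K' = c7 62 00 00.
K' ⊕ ipad = f1 54 36 36; K' ⊕ opad = 9b 3e 5c 5c.
Inner hash: even-index sum = 491 mod 256 = 235; odd-index sum = 270 mod 256 = 14 → eb 0e.
Outer hash (recomputed tag): even-index sum = 482 mod 256 = 226; odd-index sum = 168 mod 256 = 168 → e2 a8.
Recomputed tag = e2a8; claimed = e2b5 → mismatch.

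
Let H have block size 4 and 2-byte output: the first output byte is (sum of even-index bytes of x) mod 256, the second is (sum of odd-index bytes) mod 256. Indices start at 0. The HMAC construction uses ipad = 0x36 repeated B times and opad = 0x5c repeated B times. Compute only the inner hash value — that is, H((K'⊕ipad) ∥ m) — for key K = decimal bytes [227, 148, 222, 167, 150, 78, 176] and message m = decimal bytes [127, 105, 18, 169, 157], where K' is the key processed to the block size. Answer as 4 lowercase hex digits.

Key decimal bytes [227, 148, 222, 167, 150, 78, 176] = e3 94 de a7 96 4e b0 is 7 bytes > B = 4, so hash it first: H(key) = 07 89, then zero-pad to 4 bytes: K' = 07 89 00 00.
K' ⊕ ipad = 31 bf 36 36.
Inner input = 31 bf 36 36 ∥ 7f 69 12 a9 9d.
Inner hash: even-index sum = 405 mod 256 = 149; odd-index sum = 519 mod 256 = 7 → 95 07.

9507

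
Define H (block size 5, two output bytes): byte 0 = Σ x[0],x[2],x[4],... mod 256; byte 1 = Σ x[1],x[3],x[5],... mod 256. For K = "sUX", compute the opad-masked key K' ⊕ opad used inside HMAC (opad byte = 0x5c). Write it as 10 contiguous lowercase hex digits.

Key "sUX" = 73 55 58 is 3 bytes ≤ B = 5; zero-pad to 5 bytes: K' = 73 55 58 00 00.
XOR each byte with 0x5c: 73⊕5c=2f, 55⊕5c=09, 58⊕5c=04, 00⊕5c=5c, 00⊕5c=5c.

2f09045c5c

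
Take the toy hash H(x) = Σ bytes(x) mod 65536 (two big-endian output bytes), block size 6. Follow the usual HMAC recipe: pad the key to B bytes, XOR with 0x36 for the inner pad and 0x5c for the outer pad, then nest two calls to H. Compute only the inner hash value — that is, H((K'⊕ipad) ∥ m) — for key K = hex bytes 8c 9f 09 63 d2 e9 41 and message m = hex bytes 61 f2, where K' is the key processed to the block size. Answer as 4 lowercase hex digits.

Key hex bytes 8c 9f 09 63 d2 e9 41 is 7 bytes > B = 6, so hash it first: H(key) = 03 93, then zero-pad to 6 bytes: K' = 03 93 00 00 00 00.
K' ⊕ ipad = 35 a5 36 36 36 36.
Inner input = 35 a5 36 36 36 36 ∥ 61 f2.
Inner hash: sum = 53+165+54+54+54+54+97+242 = 773 → 03 05.

0305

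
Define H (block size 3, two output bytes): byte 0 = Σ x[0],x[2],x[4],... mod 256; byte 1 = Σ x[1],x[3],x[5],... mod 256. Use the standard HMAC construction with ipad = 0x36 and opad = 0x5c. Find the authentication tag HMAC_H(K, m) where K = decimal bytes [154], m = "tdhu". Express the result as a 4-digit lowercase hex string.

Key decimal bytes [154] = 9a is 1 byte ≤ B = 3; zero-pad to 3 bytes: K' = 9a 00 00.
K' ⊕ ipad = ac 36 36.  K' ⊕ opad = c6 5c 5c.
Inner input = (K'⊕ipad) ∥ m = ac 36 36 ∥ 74 64 68 75.
Inner hash: even-index sum = 443 mod 256 = 187; odd-index sum = 274 mod 256 = 18 → bb 12.
Outer input = (K'⊕opad) ∥ inner = c6 5c 5c ∥ bb 12.
Outer hash (tag): even-index sum = 308 mod 256 = 52; odd-index sum = 279 mod 256 = 23 → 34 17.

3417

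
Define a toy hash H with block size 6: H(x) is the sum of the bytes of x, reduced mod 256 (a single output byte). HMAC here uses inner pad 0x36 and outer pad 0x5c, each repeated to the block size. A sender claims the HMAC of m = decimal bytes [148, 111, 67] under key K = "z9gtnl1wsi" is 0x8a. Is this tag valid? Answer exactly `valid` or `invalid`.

invalid

Key "z9gtnl1wsi" = 7a 39 67 74 6e 6c 31 77 73 69 is 10 bytes > B = 6, so hash it first: H(key) = ec, then zero-pad to 6 bytes: K' = ec 00 00 00 00 00.
K' ⊕ ipad = da 36 36 36 36 36; K' ⊕ opad = b0 5c 5c 5c 5c 5c.
Inner hash: sum = 218+54+54+54+54+54+148+111+67 = 814; mod 256 = 46 → 2e.
Outer hash (recomputed tag): sum = 176+92+92+92+92+92+46 = 682; mod 256 = 170 → aa.
Recomputed tag = aa; claimed = 8a → mismatch.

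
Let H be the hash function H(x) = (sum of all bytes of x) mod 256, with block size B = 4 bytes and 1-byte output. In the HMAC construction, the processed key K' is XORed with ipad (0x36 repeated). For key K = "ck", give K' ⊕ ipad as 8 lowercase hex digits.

555d3636

Key "ck" = 63 6b is 2 bytes ≤ B = 4; zero-pad to 4 bytes: K' = 63 6b 00 00.
XOR each byte with 0x36: 63⊕36=55, 6b⊕36=5d, 00⊕36=36, 00⊕36=36.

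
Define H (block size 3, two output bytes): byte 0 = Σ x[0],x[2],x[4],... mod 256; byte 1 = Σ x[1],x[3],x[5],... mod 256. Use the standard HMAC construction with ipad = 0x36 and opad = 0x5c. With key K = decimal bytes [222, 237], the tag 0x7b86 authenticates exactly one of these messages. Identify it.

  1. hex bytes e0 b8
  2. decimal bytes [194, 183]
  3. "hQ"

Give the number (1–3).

Key decimal bytes [222, 237] = de ed is 2 bytes ≤ B = 3; zero-pad to 3 bytes: K' = de ed 00.
K' ⊕ ipad = e8 db 36; K' ⊕ opad = 82 b1 5c.
m1: inner = H(e8 db 36 e0 b8) = d6 bb; tag = H(82 b1 5c d6 bb) = 9987
m2: inner = H(e8 db 36 c2 b7) = d5 9d; tag = H(82 b1 5c d5 9d) = 7b86 ← matches
m3: inner = H(e8 db 36 68 51) = 6f 43; tag = H(82 b1 5c 6f 43) = 2120

2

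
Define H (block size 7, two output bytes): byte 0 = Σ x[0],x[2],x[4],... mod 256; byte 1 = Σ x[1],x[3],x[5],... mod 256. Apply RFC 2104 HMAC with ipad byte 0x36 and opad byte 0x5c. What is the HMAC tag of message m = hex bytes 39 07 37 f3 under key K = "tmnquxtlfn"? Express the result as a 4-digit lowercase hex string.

63c7

Key "tmnquxtlfn" = 74 6d 6e 71 75 78 74 6c 66 6e is 10 bytes > B = 7, so hash it first: H(key) = 31 30, then zero-pad to 7 bytes: K' = 31 30 00 00 00 00 00.
K' ⊕ ipad = 07 06 36 36 36 36 36.  K' ⊕ opad = 6d 6c 5c 5c 5c 5c 5c.
Inner input = (K'⊕ipad) ∥ m = 07 06 36 36 36 36 36 ∥ 39 07 37 f3.
Inner hash: even-index sum = 419 mod 256 = 163; odd-index sum = 226 mod 256 = 226 → a3 e2.
Outer input = (K'⊕opad) ∥ inner = 6d 6c 5c 5c 5c 5c 5c ∥ a3 e2.
Outer hash (tag): even-index sum = 611 mod 256 = 99; odd-index sum = 455 mod 256 = 199 → 63 c7.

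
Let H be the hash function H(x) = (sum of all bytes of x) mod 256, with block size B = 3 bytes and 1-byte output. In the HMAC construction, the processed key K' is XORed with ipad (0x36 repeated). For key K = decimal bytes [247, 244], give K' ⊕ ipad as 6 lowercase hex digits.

c1c236

Key decimal bytes [247, 244] = f7 f4 is 2 bytes ≤ B = 3; zero-pad to 3 bytes: K' = f7 f4 00.
XOR each byte with 0x36: f7⊕36=c1, f4⊕36=c2, 00⊕36=36.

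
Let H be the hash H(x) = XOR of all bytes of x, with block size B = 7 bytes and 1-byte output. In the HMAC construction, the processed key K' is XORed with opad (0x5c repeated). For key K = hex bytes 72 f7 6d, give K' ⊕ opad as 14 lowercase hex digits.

2eab315c5c5c5c

Key hex bytes 72 f7 6d is 3 bytes ≤ B = 7; zero-pad to 7 bytes: K' = 72 f7 6d 00 00 00 00.
XOR each byte with 0x5c: 72⊕5c=2e, f7⊕5c=ab, 6d⊕5c=31, 00⊕5c=5c, 00⊕5c=5c, 00⊕5c=5c, 00⊕5c=5c.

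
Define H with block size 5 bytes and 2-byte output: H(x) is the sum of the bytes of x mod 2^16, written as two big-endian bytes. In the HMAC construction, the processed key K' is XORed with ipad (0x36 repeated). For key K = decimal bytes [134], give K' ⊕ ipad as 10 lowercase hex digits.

b036363636

Key decimal bytes [134] = 86 is 1 byte ≤ B = 5; zero-pad to 5 bytes: K' = 86 00 00 00 00.
XOR each byte with 0x36: 86⊕36=b0, 00⊕36=36, 00⊕36=36, 00⊕36=36, 00⊕36=36.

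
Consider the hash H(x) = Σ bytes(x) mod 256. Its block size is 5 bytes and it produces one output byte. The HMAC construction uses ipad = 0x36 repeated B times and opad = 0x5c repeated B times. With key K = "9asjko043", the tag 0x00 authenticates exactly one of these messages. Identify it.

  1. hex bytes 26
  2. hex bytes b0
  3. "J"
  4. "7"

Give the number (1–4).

1

Key "9asjko043" = 39 61 73 6a 6b 6f 30 34 33 is 9 bytes > B = 5, so hash it first: H(key) = e8, then zero-pad to 5 bytes: K' = e8 00 00 00 00.
K' ⊕ ipad = de 36 36 36 36; K' ⊕ opad = b4 5c 5c 5c 5c.
m1: inner = H(de 36 36 36 36 26) = dc; tag = H(b4 5c 5c 5c 5c dc) = 00 ← matches
m2: inner = H(de 36 36 36 36 b0) = 66; tag = H(b4 5c 5c 5c 5c 66) = 8a
m3: inner = H(de 36 36 36 36 4a) = 00; tag = H(b4 5c 5c 5c 5c 00) = 24
m4: inner = H(de 36 36 36 36 37) = ed; tag = H(b4 5c 5c 5c 5c ed) = 11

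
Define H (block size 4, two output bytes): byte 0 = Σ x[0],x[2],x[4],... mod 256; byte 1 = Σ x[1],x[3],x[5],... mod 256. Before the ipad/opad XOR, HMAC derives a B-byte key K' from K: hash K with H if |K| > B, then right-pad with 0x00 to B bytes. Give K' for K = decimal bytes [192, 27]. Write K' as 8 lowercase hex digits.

c01b0000

Key decimal bytes [192, 27] = c0 1b is 2 bytes ≤ B = 4; zero-pad to 4 bytes: K' = c0 1b 00 00.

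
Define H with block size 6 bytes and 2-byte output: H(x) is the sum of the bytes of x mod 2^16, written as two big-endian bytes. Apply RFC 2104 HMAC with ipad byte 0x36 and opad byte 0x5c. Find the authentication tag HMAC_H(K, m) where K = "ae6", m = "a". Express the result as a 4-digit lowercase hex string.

Key "ae6" = 61 65 36 is 3 bytes ≤ B = 6; zero-pad to 6 bytes: K' = 61 65 36 00 00 00.
K' ⊕ ipad = 57 53 00 36 36 36.  K' ⊕ opad = 3d 39 6a 5c 5c 5c.
Inner input = (K'⊕ipad) ∥ m = 57 53 00 36 36 36 ∥ 61.
Inner hash: sum = 87+83+0+54+54+54+97 = 429 → 01 ad.
Outer input = (K'⊕opad) ∥ inner = 3d 39 6a 5c 5c 5c ∥ 01 ad.
Outer hash (tag): sum = 61+57+106+92+92+92+1+173 = 674 → 02 a2.

02a2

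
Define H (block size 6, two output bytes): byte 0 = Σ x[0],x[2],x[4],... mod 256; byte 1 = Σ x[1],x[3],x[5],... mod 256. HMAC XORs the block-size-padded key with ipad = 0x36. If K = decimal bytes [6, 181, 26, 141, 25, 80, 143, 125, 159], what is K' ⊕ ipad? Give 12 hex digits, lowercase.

513936363636

Key decimal bytes [6, 181, 26, 141, 25, 80, 143, 125, 159] = 06 b5 1a 8d 19 50 8f 7d 9f is 9 bytes > B = 6, so hash it first: H(key) = 67 0f, then zero-pad to 6 bytes: K' = 67 0f 00 00 00 00.
XOR each byte with 0x36: 67⊕36=51, 0f⊕36=39, 00⊕36=36, 00⊕36=36, 00⊕36=36, 00⊕36=36.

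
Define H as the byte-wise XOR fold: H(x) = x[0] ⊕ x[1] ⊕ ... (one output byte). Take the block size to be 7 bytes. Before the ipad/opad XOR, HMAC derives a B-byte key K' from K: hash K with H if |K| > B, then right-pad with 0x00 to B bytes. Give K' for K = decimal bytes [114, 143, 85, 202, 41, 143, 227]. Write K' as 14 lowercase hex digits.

728f55ca298fe3

Key decimal bytes [114, 143, 85, 202, 41, 143, 227] = 72 8f 55 ca 29 8f e3 is exactly B = 7 bytes: K' = 72 8f 55 ca 29 8f e3.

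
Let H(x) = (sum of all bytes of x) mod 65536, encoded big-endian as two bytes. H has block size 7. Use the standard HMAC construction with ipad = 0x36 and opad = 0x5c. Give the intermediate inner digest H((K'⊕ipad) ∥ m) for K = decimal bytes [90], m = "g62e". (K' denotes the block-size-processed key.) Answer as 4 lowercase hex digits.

Key decimal bytes [90] = 5a is 1 byte ≤ B = 7; zero-pad to 7 bytes: K' = 5a 00 00 00 00 00 00.
K' ⊕ ipad = 6c 36 36 36 36 36 36.
Inner input = 6c 36 36 36 36 36 36 ∥ 67 36 32 65.
Inner hash: sum = 108+54+54+54+54+54+54+103+54+50+101 = 740 → 02 e4.

02e4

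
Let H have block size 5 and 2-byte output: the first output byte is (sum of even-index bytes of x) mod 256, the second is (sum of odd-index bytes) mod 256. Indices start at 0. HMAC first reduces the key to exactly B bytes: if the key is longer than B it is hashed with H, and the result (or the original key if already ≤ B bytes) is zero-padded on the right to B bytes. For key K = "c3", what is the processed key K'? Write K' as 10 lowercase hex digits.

6333000000

Key "c3" = 63 33 is 2 bytes ≤ B = 5; zero-pad to 5 bytes: K' = 63 33 00 00 00.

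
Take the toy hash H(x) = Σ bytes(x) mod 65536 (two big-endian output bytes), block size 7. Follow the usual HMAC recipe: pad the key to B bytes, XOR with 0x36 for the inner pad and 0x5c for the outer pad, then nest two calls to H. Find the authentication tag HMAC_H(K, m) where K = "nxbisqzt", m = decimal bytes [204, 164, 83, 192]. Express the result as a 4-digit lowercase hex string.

0389

Key "nxbisqzt" = 6e 78 62 69 73 71 7a 74 is 8 bytes > B = 7, so hash it first: H(key) = 03 83, then zero-pad to 7 bytes: K' = 03 83 00 00 00 00 00.
K' ⊕ ipad = 35 b5 36 36 36 36 36.  K' ⊕ opad = 5f df 5c 5c 5c 5c 5c.
Inner input = (K'⊕ipad) ∥ m = 35 b5 36 36 36 36 36 ∥ cc a4 53 c0.
Inner hash: sum = 53+181+54+54+54+54+54+204+164+83+192 = 1147 → 04 7b.
Outer input = (K'⊕opad) ∥ inner = 5f df 5c 5c 5c 5c 5c ∥ 04 7b.
Outer hash (tag): sum = 95+223+92+92+92+92+92+4+123 = 905 → 03 89.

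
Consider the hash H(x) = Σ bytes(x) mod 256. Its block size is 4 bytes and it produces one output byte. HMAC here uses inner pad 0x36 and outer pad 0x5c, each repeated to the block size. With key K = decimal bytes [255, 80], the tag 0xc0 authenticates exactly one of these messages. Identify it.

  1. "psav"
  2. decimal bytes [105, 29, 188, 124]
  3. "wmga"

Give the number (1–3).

Key decimal bytes [255, 80] = ff 50 is 2 bytes ≤ B = 4; zero-pad to 4 bytes: K' = ff 50 00 00.
K' ⊕ ipad = c9 66 36 36; K' ⊕ opad = a3 0c 5c 5c.
m1: inner = H(c9 66 36 36 70 73 61 76) = 55; tag = H(a3 0c 5c 5c 55) = bc
m2: inner = H(c9 66 36 36 69 1d bc 7c) = 59; tag = H(a3 0c 5c 5c 59) = c0 ← matches
m3: inner = H(c9 66 36 36 77 6d 67 61) = 47; tag = H(a3 0c 5c 5c 47) = ae

2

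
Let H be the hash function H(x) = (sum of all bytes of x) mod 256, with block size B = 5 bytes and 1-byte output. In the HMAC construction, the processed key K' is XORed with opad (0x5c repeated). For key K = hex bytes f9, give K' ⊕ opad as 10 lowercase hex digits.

Key hex bytes f9 is 1 byte ≤ B = 5; zero-pad to 5 bytes: K' = f9 00 00 00 00.
XOR each byte with 0x5c: f9⊕5c=a5, 00⊕5c=5c, 00⊕5c=5c, 00⊕5c=5c, 00⊕5c=5c.

a55c5c5c5c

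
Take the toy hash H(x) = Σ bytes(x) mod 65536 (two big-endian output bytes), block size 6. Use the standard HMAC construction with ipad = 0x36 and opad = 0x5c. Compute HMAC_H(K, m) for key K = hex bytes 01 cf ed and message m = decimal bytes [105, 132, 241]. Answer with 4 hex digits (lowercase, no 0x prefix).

Key hex bytes 01 cf ed is 3 bytes ≤ B = 6; zero-pad to 6 bytes: K' = 01 cf ed 00 00 00.
K' ⊕ ipad = 37 f9 db 36 36 36.  K' ⊕ opad = 5d 93 b1 5c 5c 5c.
Inner input = (K'⊕ipad) ∥ m = 37 f9 db 36 36 36 ∥ 69 84 f1.
Inner hash: sum = 55+249+219+54+54+54+105+132+241 = 1163 → 04 8b.
Outer input = (K'⊕opad) ∥ inner = 5d 93 b1 5c 5c 5c ∥ 04 8b.
Outer hash (tag): sum = 93+147+177+92+92+92+4+139 = 836 → 03 44.

0344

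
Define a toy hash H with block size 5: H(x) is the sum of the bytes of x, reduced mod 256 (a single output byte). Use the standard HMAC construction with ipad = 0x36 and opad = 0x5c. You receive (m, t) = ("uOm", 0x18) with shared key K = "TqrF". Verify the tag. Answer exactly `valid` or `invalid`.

invalid

Key "TqrF" = 54 71 72 46 is 4 bytes ≤ B = 5; zero-pad to 5 bytes: K' = 54 71 72 46 00.
K' ⊕ ipad = 62 47 44 70 36; K' ⊕ opad = 08 2d 2e 1a 5c.
Inner hash: sum = 98+71+68+112+54+117+79+109 = 708; mod 256 = 196 → c4.
Outer hash (recomputed tag): sum = 8+45+46+26+92+196 = 413; mod 256 = 157 → 9d.
Recomputed tag = 9d; claimed = 18 → mismatch.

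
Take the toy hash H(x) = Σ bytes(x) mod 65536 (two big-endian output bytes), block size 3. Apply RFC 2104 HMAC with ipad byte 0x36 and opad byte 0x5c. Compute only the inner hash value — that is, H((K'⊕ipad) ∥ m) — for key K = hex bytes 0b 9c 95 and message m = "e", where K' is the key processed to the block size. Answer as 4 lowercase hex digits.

01ef

Key hex bytes 0b 9c 95 is exactly B = 3 bytes: K' = 0b 9c 95.
K' ⊕ ipad = 3d aa a3.
Inner input = 3d aa a3 ∥ 65.
Inner hash: sum = 61+170+163+101 = 495 → 01 ef.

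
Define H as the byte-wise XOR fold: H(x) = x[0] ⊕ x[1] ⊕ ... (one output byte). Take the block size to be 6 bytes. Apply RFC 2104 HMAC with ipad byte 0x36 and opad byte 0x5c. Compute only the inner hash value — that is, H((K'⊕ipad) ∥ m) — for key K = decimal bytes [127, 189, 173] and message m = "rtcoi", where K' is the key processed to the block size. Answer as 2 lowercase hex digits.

Key decimal bytes [127, 189, 173] = 7f bd ad is 3 bytes ≤ B = 6; zero-pad to 6 bytes: K' = 7f bd ad 00 00 00.
K' ⊕ ipad = 49 8b 9b 36 36 36.
Inner input = 49 8b 9b 36 36 36 ∥ 72 74 63 6f 69.
Inner hash: XOR 49⊕8b⊕9b⊕36⊕36⊕36⊕72⊕74⊕63⊕6f⊕69 = 0c.

0c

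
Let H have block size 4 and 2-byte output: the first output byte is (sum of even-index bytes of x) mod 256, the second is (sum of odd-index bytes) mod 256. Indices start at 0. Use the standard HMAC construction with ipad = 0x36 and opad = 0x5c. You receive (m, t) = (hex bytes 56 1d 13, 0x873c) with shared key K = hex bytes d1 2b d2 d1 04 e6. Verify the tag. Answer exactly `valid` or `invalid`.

invalid

Key hex bytes d1 2b d2 d1 04 e6 is 6 bytes > B = 4, so hash it first: H(key) = a7 e2, then zero-pad to 4 bytes: K' = a7 e2 00 00.
K' ⊕ ipad = 91 d4 36 36; K' ⊕ opad = fb be 5c 5c.
Inner hash: even-index sum = 304 mod 256 = 48; odd-index sum = 295 mod 256 = 39 → 30 27.
Outer hash (recomputed tag): even-index sum = 391 mod 256 = 135; odd-index sum = 321 mod 256 = 65 → 87 41.
Recomputed tag = 8741; claimed = 873c → mismatch.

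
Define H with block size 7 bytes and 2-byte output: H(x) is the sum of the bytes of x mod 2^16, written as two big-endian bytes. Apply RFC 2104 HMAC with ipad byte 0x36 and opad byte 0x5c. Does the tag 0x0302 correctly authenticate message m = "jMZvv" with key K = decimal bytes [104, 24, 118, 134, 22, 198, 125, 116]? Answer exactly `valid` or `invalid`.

valid

Key decimal bytes [104, 24, 118, 134, 22, 198, 125, 116] = 68 18 76 86 16 c6 7d 74 is 8 bytes > B = 7, so hash it first: H(key) = 03 49, then zero-pad to 7 bytes: K' = 03 49 00 00 00 00 00.
K' ⊕ ipad = 35 7f 36 36 36 36 36; K' ⊕ opad = 5f 15 5c 5c 5c 5c 5c.
Inner hash: sum = 53+127+54+54+54+54+54+106+77+90+118+118 = 959 → 03 bf.
Outer hash (recomputed tag): sum = 95+21+92+92+92+92+92+3+191 = 770 → 03 02.
Recomputed tag = 0302; claimed = 0302 → match.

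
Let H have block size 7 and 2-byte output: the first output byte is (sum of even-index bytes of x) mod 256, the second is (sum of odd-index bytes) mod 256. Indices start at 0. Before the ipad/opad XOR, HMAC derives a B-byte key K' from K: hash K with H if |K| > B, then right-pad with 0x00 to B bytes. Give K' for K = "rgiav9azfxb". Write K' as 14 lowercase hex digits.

7af30000000000

|K| = 11 > B = 7, so first hash the key.
H(K): even-index sum = 634 mod 256 = 122; odd-index sum = 499 mod 256 = 243 → 7a f3.
Zero-pad H(K) = 7a f3 to 7 bytes: K' = 7a f3 00 00 00 00 00.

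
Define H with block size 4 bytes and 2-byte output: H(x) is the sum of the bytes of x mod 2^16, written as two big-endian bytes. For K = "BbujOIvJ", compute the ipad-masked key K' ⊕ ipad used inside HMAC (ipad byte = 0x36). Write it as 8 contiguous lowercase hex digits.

Key "BbujOIvJ" = 42 62 75 6a 4f 49 76 4a is 8 bytes > B = 4, so hash it first: H(key) = 02 db, then zero-pad to 4 bytes: K' = 02 db 00 00.
XOR each byte with 0x36: 02⊕36=34, db⊕36=ed, 00⊕36=36, 00⊕36=36.

34ed3636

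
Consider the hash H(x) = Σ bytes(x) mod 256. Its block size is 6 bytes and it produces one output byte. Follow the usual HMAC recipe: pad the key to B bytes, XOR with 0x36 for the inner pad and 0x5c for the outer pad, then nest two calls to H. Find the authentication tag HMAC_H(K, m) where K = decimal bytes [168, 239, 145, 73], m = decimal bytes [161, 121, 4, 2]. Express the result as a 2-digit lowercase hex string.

6a

Key decimal bytes [168, 239, 145, 73] = a8 ef 91 49 is 4 bytes ≤ B = 6; zero-pad to 6 bytes: K' = a8 ef 91 49 00 00.
K' ⊕ ipad = 9e d9 a7 7f 36 36.  K' ⊕ opad = f4 b3 cd 15 5c 5c.
Inner input = (K'⊕ipad) ∥ m = 9e d9 a7 7f 36 36 ∥ a1 79 04 02.
Inner hash: sum = 158+217+167+127+54+54+161+121+4+2 = 1065; mod 256 = 41 → 29.
Outer input = (K'⊕opad) ∥ inner = f4 b3 cd 15 5c 5c ∥ 29.
Outer hash (tag): sum = 244+179+205+21+92+92+41 = 874; mod 256 = 106 → 6a.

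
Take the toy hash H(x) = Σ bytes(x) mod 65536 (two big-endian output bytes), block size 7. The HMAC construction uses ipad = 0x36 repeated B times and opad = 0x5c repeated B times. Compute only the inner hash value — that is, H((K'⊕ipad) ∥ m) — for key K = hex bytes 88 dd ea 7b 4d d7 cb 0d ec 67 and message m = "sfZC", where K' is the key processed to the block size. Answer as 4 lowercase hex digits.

Key hex bytes 88 dd ea 7b 4d d7 cb 0d ec 67 is 10 bytes > B = 7, so hash it first: H(key) = 06 19, then zero-pad to 7 bytes: K' = 06 19 00 00 00 00 00.
K' ⊕ ipad = 30 2f 36 36 36 36 36.
Inner input = 30 2f 36 36 36 36 36 ∥ 73 66 5a 43.
Inner hash: sum = 48+47+54+54+54+54+54+115+102+90+67 = 739 → 02 e3.

02e3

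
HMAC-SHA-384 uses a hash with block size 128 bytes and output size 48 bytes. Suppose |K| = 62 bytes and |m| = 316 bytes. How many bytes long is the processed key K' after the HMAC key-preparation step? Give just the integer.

Key is 62 ≤ 128 bytes, zero-padded: |K'| = 128.

128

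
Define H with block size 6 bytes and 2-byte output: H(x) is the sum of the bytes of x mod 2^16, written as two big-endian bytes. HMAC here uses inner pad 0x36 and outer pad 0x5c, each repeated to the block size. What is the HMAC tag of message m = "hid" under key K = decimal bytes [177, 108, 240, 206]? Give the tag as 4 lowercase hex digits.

0357

Key decimal bytes [177, 108, 240, 206] = b1 6c f0 ce is 4 bytes ≤ B = 6; zero-pad to 6 bytes: K' = b1 6c f0 ce 00 00.
K' ⊕ ipad = 87 5a c6 f8 36 36.  K' ⊕ opad = ed 30 ac 92 5c 5c.
Inner input = (K'⊕ipad) ∥ m = 87 5a c6 f8 36 36 ∥ 68 69 64.
Inner hash: sum = 135+90+198+248+54+54+104+105+100 = 1088 → 04 40.
Outer input = (K'⊕opad) ∥ inner = ed 30 ac 92 5c 5c ∥ 04 40.
Outer hash (tag): sum = 237+48+172+146+92+92+4+64 = 855 → 03 57.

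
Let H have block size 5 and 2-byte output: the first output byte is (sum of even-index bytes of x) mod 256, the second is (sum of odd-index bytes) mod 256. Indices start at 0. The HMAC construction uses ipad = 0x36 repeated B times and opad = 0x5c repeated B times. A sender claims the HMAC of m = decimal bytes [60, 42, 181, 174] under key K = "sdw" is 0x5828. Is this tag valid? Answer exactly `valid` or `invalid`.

invalid

Key "sdw" = 73 64 77 is 3 bytes ≤ B = 5; zero-pad to 5 bytes: K' = 73 64 77 00 00.
K' ⊕ ipad = 45 52 41 36 36; K' ⊕ opad = 2f 38 2b 5c 5c.
Inner hash: even-index sum = 404 mod 256 = 148; odd-index sum = 377 mod 256 = 121 → 94 79.
Outer hash (recomputed tag): even-index sum = 303 mod 256 = 47; odd-index sum = 296 mod 256 = 40 → 2f 28.
Recomputed tag = 2f28; claimed = 5828 → mismatch.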